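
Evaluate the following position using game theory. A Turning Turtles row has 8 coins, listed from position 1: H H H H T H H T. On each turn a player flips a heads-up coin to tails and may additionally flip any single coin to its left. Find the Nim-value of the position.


Coins: H H H H T H H T
Key fact: a single head at position k behaves exactly like a Nim heap of size k (turning it to T and optionally flipping a coin at j < k corresponds to moving the heap from k to j, or to 0), and heads combine as a disjunctive sum (two heads at the same place would cancel, matching j XOR j = 0). So the Nim-value is the XOR of the 1-indexed positions of the heads.
Face-up positions (1-indexed): [1, 2, 3, 4, 6, 7]
XOR 0 with 1: 0 XOR 1 = 1
XOR 1 with 2: 1 XOR 2 = 3
XOR 3 with 3: 3 XOR 3 = 0
XOR 0 with 4: 0 XOR 4 = 4
XOR 4 with 6: 4 XOR 6 = 2
XOR 2 with 7: 2 XOR 7 = 5
Nim-value = 5

5


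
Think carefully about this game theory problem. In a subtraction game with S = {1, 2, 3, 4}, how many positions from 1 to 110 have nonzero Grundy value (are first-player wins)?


Subtraction set S = {1, 2, 3, 4}, so G(n) = n mod 5.
G(n) = 0 when n is a multiple of 5.
Multiples of 5 in [1, 110]: 22
N-positions (nonzero Grundy) = 110 - 22 = 88

88


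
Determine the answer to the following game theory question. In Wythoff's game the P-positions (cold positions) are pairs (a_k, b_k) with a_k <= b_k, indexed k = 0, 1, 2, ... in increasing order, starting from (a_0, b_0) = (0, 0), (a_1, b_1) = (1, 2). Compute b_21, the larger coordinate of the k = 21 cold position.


By Wythoff's theorem, a_k = floor(k * phi) and b_k = floor(k * phi^2) = a_k + k, where phi = (1 + sqrt(5))/2 is the golden ratio.
phi = (1 + sqrt(5))/2 = 1.618034
phi^2 = phi + 1 = 2.618034
k = 21
k * phi^2 = 21 * 2.618034 = 54.978714
b_21 = floor(k * phi^2) = 54 (check: a_21 + k = 33 + 21 = 54)

54


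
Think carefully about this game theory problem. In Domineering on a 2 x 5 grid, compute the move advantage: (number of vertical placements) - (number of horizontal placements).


Board is 2 x 5 (rows x cols).
Left (vertical) placements: (rows-1) * cols = 1 * 5 = 5
Right (horizontal) placements: rows * (cols-1) = 2 * 4 = 8
Advantage = Left - Right = 5 - 8 = -3

-3


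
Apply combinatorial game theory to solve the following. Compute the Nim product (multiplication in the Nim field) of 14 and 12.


Nim multiplication is bilinear over XOR: (u XOR v) * w = (u*w) XOR (v*w).
So we split each operand into its bit components and XOR the pairwise Nim products.
14 = 2 + 4 + 8 (as XOR of powers of 2).
12 = 4 + 8 (as XOR of powers of 2).
Using the standard Nim-product table on single bits:
  2*2 = 3,   2*4 = 8,   2*8 = 12,
  4*4 = 6,   4*8 = 11,  8*8 = 13,
and  1*x = x (identity), k*l = l*k (commutative).
Pairwise Nim products:
  2 * 4 = 8
  2 * 8 = 12
  4 * 4 = 6
  4 * 8 = 11
  8 * 4 = 11
  8 * 8 = 13
XOR them: 8 XOR 12 XOR 6 XOR 11 XOR 11 XOR 13 = 15.
Result: 14 * 12 = 15 (in Nim).

15


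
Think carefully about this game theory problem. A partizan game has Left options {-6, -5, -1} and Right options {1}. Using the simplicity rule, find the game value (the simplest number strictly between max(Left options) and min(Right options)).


Left options: {-6, -5, -1}, max = -1
Right options: {1}, min = 1
All options are numbers and max(Left) < min(Right), so by the simplicity theorem the value is the simplest (earliest-born) number strictly between -1 and 1.
The only integer strictly between -1 and 1 is 0.
No non-integer in the interval can be simpler: if x is a non-integer in the interval, then floor(x) or ceil(x) also lies in the interval (the interval contains an integer), and both are proper prefixes of x's sign expansion, i.e. born earlier. So the game value is 0.
Game value = 0

0


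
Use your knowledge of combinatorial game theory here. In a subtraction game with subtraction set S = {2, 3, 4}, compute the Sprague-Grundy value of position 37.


The subtraction set is S = {2, 3, 4}.
G(k) = mex{ G(k - s) : s in S, s <= k }. We compute iteratively: G(0) = 0.
G(1) = mex({}) = 0
G(2) = mex({0}) = 1
G(3) = mex({0}) = 1
G(4) = mex({0, 1}) = 2
G(5) = mex({0, 1}) = 2
G(6) = mex({1, 2}) = 0
G(7) = mex({1, 2}) = 0
G(8) = mex({0, 2}) = 1
G(9) = mex({0, 2}) = 1
Observe that G(6)..G(9) = 0, 0, 1, 1 repeats G(0)..G(3) = 0, 0, 1, 1.
For k >= max(S) = 4, G(k) is determined by the previous 4 values G(k-4)..G(k-1); a window of 4 consecutive values has recurred shifted by 6, so by induction G(k + 6) = G(k) for all k >= 0: the sequence is periodic from the start with period 6.
One period: G(0..5) = 0, 0, 1, 1, 2, 2.
37 mod 6 = 1, so G(37) = G(1) = 0.

0


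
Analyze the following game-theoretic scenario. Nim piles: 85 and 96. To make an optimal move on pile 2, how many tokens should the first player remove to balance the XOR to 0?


Piles: 85 and 96
Current XOR: 85 XOR 96 = 53 (non-zero, so this is an N-position).
To make the XOR zero, we need to find a move that balances the piles.
For pile 2 (size 96): target = 96 XOR 53 = 85
We reduce pile 2 from 96 to 85.
Tokens removed: 96 - 85 = 11
Verification: 85 XOR 85 = 0

11


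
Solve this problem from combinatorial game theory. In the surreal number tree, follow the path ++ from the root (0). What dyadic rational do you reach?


Sign expansion: ++
Rule: track bounds (lo, hi), initially (-inf, +inf). On '+', the current value becomes lo and we move to the simplest number in (value, hi): value + 1 if hi = +inf, otherwise the midpoint (value + hi)/2. On '-', the current value becomes hi and we move to value - 1 if lo = -inf, otherwise the midpoint (lo + value)/2.
Start at 0.
Step 1: sign = +, move right. Bounds: (0, +inf). Value = 1
Step 2: sign = +, move right. Bounds: (1, +inf). Value = 2
The surreal number with sign expansion ++ is 2.

2


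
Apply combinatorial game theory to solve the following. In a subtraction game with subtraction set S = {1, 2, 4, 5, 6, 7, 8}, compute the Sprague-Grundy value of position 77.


The subtraction set is S = {1, 2, 4, 5, 6, 7, 8}.
G(k) = mex{ G(k - s) : s in S, s <= k }. We compute iteratively: G(0) = 0.
G(1) = mex({0}) = 1
G(2) = mex({0, 1}) = 2
G(3) = mex({1, 2}) = 0
G(4) = mex({0, 2}) = 1
G(5) = mex({0, 1}) = 2
G(6) = mex({0, 1, 2}) = 3
G(7) = mex({0, 1, 2, 3}) = 4
G(8) = mex({0, 1, 2, 3, 4}) = 5
G(9) = mex({0, 1, 2, 4, 5}) = 3
G(10) = mex({0, 1, 2, 3, 5}) = 4
G(11) = mex({0, 1, 2, 3, 4}) = 5
G(12) = mex({1, 2, 3, 4, 5}) = 0
G(13) = mex({0, 2, 3, 4, 5}) = 1
G(14) = mex({0, 1, 3, 4, 5}) = 2
G(15) = mex({1, 2, 3, 4, 5}) = 0
G(16) = mex({0, 2, 3, 4, 5}) = 1
G(17) = mex({0, 1, 3, 4, 5}) = 2
G(18) = mex({0, 1, 2, 4, 5}) = 3
G(19) = mex({0, 1, 2, 3, 5}) = 4
Observe that G(12)..G(19) = 0, 1, 2, 0, 1, 2, 3, 4 repeats G(0)..G(7) = 0, 1, 2, 0, 1, 2, 3, 4.
For k >= max(S) = 8, G(k) is determined by the previous 8 values G(k-8)..G(k-1); a window of 8 consecutive values has recurred shifted by 12, so by induction G(k + 12) = G(k) for all k >= 0: the sequence is periodic from the start with period 12.
One period: G(0..11) = 0, 1, 2, 0, 1, 2, 3, 4, 5, 3, 4, 5.
77 mod 12 = 5, so G(77) = G(5) = 2.

2


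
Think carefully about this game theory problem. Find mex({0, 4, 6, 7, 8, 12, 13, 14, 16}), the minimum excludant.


Set = {0, 4, 6, 7, 8, 12, 13, 14, 16}
0 is in the set.
1 is NOT in the set. This is the mex.
mex = 1

1


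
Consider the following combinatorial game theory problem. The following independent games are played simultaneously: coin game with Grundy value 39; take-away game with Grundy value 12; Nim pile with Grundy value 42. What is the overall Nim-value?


By the Sprague-Grundy theorem, the Grundy value of a sum of games is the XOR of individual Grundy values.
coin game: Grundy value = 39. Running XOR: 0 XOR 39 = 39
take-away game: Grundy value = 12. Running XOR: 39 XOR 12 = 43
Nim pile: Grundy value = 42. Running XOR: 43 XOR 42 = 1
The combined Grundy value is 1.

1


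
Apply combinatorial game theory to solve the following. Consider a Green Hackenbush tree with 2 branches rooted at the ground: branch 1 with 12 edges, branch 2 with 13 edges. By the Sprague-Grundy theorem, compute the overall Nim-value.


The tree has 2 branches from the ground vertex.
In Green Hackenbush, the Nim-value of a simple path of length k is k.
Branch 1: length 12, Nim-value = 12
Branch 2: length 13, Nim-value = 13
Total Nim-value = XOR of all branch values:
0 XOR 12 = 12
12 XOR 13 = 1
Nim-value of the tree = 1

1


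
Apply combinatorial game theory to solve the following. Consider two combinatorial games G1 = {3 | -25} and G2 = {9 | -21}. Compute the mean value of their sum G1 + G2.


G1 = {3 | -25}, G2 = {9 | -21}
Each is a switch {a | b} with numbers a > b; its mean value is (a + b)/2, and mean value is additive over game sums: m(G1 + G2) = m(G1) + m(G2).
Mean of G1 = (3 + (-25))/2 = -22/2 = -11
Mean of G2 = (9 + (-21))/2 = -12/2 = -6
Mean of G1 + G2 = -11 + -6 = -17

-17


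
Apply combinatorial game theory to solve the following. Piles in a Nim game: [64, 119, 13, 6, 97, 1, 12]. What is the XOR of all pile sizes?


We need the XOR (exclusive or) of all pile sizes.
After XOR-ing pile 1 (size 64): 0 XOR 64 = 64
After XOR-ing pile 2 (size 119): 64 XOR 119 = 55
After XOR-ing pile 3 (size 13): 55 XOR 13 = 58
After XOR-ing pile 4 (size 6): 58 XOR 6 = 60
After XOR-ing pile 5 (size 97): 60 XOR 97 = 93
After XOR-ing pile 6 (size 1): 93 XOR 1 = 92
After XOR-ing pile 7 (size 12): 92 XOR 12 = 80
The Nim-value of this position is 80.

80


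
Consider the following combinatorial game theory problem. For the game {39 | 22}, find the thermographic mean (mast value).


Game = {39 | 22}, a switch {a | b} with numbers a > b.
Its thermograph has left wall a - t and right wall b + t, which meet at t = (a - b)/2, where both equal (a + b)/2. So the mast (mean value) is at (a + b)/2.
Mean = (39 + (22))/2 = 61/2 = 61/2

61/2


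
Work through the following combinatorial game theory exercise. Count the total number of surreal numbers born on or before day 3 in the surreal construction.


Day 0: {|} = 0 is born. Count = 1.
Day n: the number of surreal numbers born by day n is 2^(n+1) - 1.
By day 0: 2^1 - 1 = 1
By day 1: 2^2 - 1 = 3
By day 2: 2^3 - 1 = 7
By day 3: 2^4 - 1 = 15
By day 3: 15 surreal numbers.

15


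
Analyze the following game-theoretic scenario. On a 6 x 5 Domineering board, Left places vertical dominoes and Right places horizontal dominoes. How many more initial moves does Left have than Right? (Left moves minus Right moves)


Board is 6 x 5 (rows x cols).
Left (vertical) placements: (rows-1) * cols = 5 * 5 = 25
Right (horizontal) placements: rows * (cols-1) = 6 * 4 = 24
Advantage = Left - Right = 25 - 24 = 1

1


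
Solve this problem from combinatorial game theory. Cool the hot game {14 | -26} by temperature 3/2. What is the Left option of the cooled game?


Original game: {14 | -26} (a switch {a | b} with a > b).
Cooling by t (for t below the temperature (a - b)/2 = 20) taxes each move by t: {a | b} cooled by t is {a - t | b + t}.
Cooling amount: t = 3/2
Cooled Left option: 14 - 3/2 = 25/2
Cooled Right option: -26 + 3/2 = -49/2
Cooled game: {25/2 | -49/2}
Left option = 25/2

25/2


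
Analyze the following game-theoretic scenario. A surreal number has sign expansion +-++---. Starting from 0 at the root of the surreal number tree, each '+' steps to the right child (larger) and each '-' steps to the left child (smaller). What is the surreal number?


Sign expansion: +-++---
Rule: track bounds (lo, hi), initially (-inf, +inf). On '+', the current value becomes lo and we move to the simplest number in (value, hi): value + 1 if hi = +inf, otherwise the midpoint (value + hi)/2. On '-', the current value becomes hi and we move to value - 1 if lo = -inf, otherwise the midpoint (lo + value)/2.
Start at 0.
Step 1: sign = +, move right. Bounds: (0, +inf). Value = 1
Step 2: sign = -, move left. Bounds: (0, 1). Value = 1/2
Step 3: sign = +, move right. Bounds: (1/2, 1). Value = 3/4
Step 4: sign = +, move right. Bounds: (3/4, 1). Value = 7/8
Step 5: sign = -, move left. Bounds: (3/4, 7/8). Value = 13/16
Step 6: sign = -, move left. Bounds: (3/4, 13/16). Value = 25/32
Step 7: sign = -, move left. Bounds: (3/4, 25/32). Value = 49/64
The surreal number with sign expansion +-++--- is 49/64.

49/64


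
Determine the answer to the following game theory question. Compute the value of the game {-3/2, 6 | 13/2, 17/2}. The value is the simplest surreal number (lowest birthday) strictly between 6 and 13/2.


Left options: {-3/2, 6}, max = 6
Right options: {13/2, 17/2}, min = 13/2
All options are numbers and max(Left) < min(Right), so by the simplicity theorem the value is the simplest (earliest-born) number strictly between 6 and 13/2.
No integer lies strictly between 6 and 13/2, so the value is the dyadic rational m/2^k in the interval with the smallest k (then m odd); search k = 1, 2, ...:
Denominator 2: no odd multiple of 1/2 lies strictly between 6 and 13/2.
Denominator 4: 25/4 lies strictly between 6 and 13/2 -- found.
The simplest number in the interval is 25/4.
Game value = 25/4

25/4


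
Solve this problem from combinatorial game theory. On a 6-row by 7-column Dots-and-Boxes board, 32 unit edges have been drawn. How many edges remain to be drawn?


Grid: 6 x 7 boxes, i.e. 7 rows and 8 columns of dots.
Horizontal edges: (rows + 1) * cols = 7 * 7 = 49
Vertical edges: rows * (cols + 1) = 6 * 8 = 48
Total edges: 49 + 48 = 97
Edges drawn: 32
Remaining: 97 - 32 = 65

65


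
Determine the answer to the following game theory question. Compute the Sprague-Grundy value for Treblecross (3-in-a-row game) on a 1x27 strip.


Treblecross: place X on empty cells; 3-in-a-row wins.
Playing within two cells of an existing X lets the opponent win at once, so sensible play treats the cells i-2..i+2 around each X as dead. The player left with no safe cell loses, so this is a normal-play take-away game on strips of safe cells.
Placing X at cell i (0-indexed) of a strip of k safe cells leaves independent strips of sizes max(0, i-2) and max(0, k-i-3). Hence G(k) = mex{ G(max(0,i-2)) XOR G(max(0,k-i-3)) : 0 <= i < k }, with G(0) = 0.
G(1): splits (0,0):0^0=0 -> mex({0}) = 1
G(2): splits (0,0):0^0=0 -> mex({0}) = 1
G(3): splits (0,0):0^0=0 -> mex({0}) = 1
G(4): splits (0,1):0^1=1 (0,0):0^0=0 -> mex({0, 1}) = 2
G(5): splits (0,2):0^1=1 (0,1):0^1=1 (0,0):0^0=0 -> mex({0, 1}) = 2
G(6) = mex({1}) = 0
G(7) = mex({0, 1, 2}) = 3
G(8) = mex({0, 1, 2}) = 3
G(9) = mex({0, 2}) = 1
G(10) = mex({0, 2, 3}) = 1
G(11) = mex({0, 3}) = 1
G(12) = mex({1, 3}) = 0
G(13) = mex({0, 1, 2, 3}) = 4
G(14) = mex({0, 1, 2}) = 3
G(15) = mex({0, 1, 2}) = 3
G(16) = mex({0, 1, 2, 4}) = 3
G(17) = mex({0, 1, 3, 4}) = 2
G(18) = mex({0, 1, 3, 4}) = 2
G(19) = mex({0, 1, 3, 5}) = 2
G(20) = mex({0, 1, 2, 3, 5}) = 4
G(21) = mex({0, 1, 2, 3, 5}) = 4
G(22) = mex({1, 2, 6}) = 0
G(23) = mex({0, 1, 2, 3, 4, 6}) = 5
G(24) = mex({0, 1, 2, 3, 4}) = 5
G(25) = mex({0, 1, 3, 4, 7}) = 2
G(26) = mex({0, 1, 3, 4, 5, 7}) = 2
G(27) = mex({0, 1, 3, 5}) = 2
Therefore G(27) = 2.

2


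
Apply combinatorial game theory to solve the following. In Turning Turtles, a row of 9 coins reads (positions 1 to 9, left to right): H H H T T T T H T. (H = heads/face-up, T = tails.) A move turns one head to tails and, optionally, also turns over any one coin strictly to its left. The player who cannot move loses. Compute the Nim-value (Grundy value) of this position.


Coins: H H H T T T T H T
Key fact: a single head at position k behaves exactly like a Nim heap of size k (turning it to T and optionally flipping a coin at j < k corresponds to moving the heap from k to j, or to 0), and heads combine as a disjunctive sum (two heads at the same place would cancel, matching j XOR j = 0). So the Nim-value is the XOR of the 1-indexed positions of the heads.
Face-up positions (1-indexed): [1, 2, 3, 8]
XOR 0 with 1: 0 XOR 1 = 1
XOR 1 with 2: 1 XOR 2 = 3
XOR 3 with 3: 3 XOR 3 = 0
XOR 0 with 8: 0 XOR 8 = 8
Nim-value = 8

8


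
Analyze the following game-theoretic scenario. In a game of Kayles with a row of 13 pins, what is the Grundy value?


Kayles: a move removes 1 or 2 adjacent pins from a contiguous row.
Removing pins from a row of k leaves two independent rows (a, b) with a + b = k - 1 (one pin) or a + b = k - 2 (two pins); an end removal gives a = 0.
By Sprague-Grundy, G(k) = mex{ G(a) XOR G(b) } over all these splits. G(0) = 0.
G(1): splits (0,0):0^0=0 -> mex({0}) = 1
G(2): splits (0,1):0^1=1 (0,0):0^0=0 -> mex({0, 1}) = 2
G(3): splits (0,2):0^2=2 (1,1):1^1=0 (0,1):0^1=1 -> mex({0, 1, 2}) = 3
G(4): splits (0,3):0^3=3 (1,2):1^2=3 (0,2):0^2=2 (1,1):1^1=0 -> mex({0, 2, 3}) = 1
G(5): splits (0,4):0^1=1 (1,3):1^3=2 (2,2):2^2=0 (0,3):0^3=3 (1,2):1^2=3 -> mex({0, 1, 2, 3}) = 4
G(6) = mex({0, 1, 2, 4}) = 3
G(7) = mex({0, 1, 3, 4, 5}) = 2
G(8) = mex({0, 2, 3, 5, 6}) = 1
G(9) = mex({0, 1, 2, 3, 6, 7}) = 4
G(10) = mex({0, 1, 3, 4, 5, 7}) = 2
G(11) = mex({0, 1, 2, 3, 4, 5}) = 6
G(12) = mex({0, 1, 2, 3, 5, 6, 7}) = 4
G(13) = mex({0, 2, 3, 4, 6, 7}) = 1
Therefore G(13) = 1.

1


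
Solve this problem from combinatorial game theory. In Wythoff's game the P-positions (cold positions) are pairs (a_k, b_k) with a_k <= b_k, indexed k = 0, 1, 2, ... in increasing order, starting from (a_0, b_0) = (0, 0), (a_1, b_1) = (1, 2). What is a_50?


By Wythoff's theorem, a_k = floor(k * phi) and b_k = floor(k * phi^2) = a_k + k, where phi = (1 + sqrt(5))/2 is the golden ratio.
phi = (1 + sqrt(5))/2 = 1.618034
k = 50
k * phi = 50 * 1.618034 = 80.901699
a_50 = floor(k * phi) = 80

80


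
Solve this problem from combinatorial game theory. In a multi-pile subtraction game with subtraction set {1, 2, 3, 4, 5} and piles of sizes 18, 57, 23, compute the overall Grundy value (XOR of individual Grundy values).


Subtraction set: {1, 2, 3, 4, 5}
For this subtraction set, G(n) = n mod 6 (period = max + 1 = 6).
Pile 1 (size 18): G(18) = 18 mod 6 = 0
Pile 2 (size 57): G(57) = 57 mod 6 = 3
Pile 3 (size 23): G(23) = 23 mod 6 = 5
Total Grundy value = XOR of all: 0 XOR 3 XOR 5 = 6

6


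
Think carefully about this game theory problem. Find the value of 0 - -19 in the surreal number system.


x = 0, y = -19
x - y = 0 - -19 = 19

19


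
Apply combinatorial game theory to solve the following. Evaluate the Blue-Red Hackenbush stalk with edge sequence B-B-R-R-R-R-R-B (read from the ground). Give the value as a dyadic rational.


Edges (from ground): B-B-R-R-R-R-R-B
By Berlekamp's sign-expansion rule, a Blue-Red Hackenbush stalk has the value of the surreal number whose sign sequence is the edge sequence with B -> + and R -> -.
Sign sequence: ++-----+
Trace the sign expansion in the surreal number tree, starting from 0:
Edge 1: B (sign +) -> bounds (0, +inf), value = 1
Edge 2: B (sign +) -> bounds (1, +inf), value = 2
Edge 3: R (sign -) -> bounds (1, 2), value = 3/2
Edge 4: R (sign -) -> bounds (1, 3/2), value = 5/4
Edge 5: R (sign -) -> bounds (1, 5/4), value = 9/8
Edge 6: R (sign -) -> bounds (1, 9/8), value = 17/16
Edge 7: R (sign -) -> bounds (1, 17/16), value = 33/32
Edge 8: B (sign +) -> bounds (33/32, 17/16), value = 67/64
Game value = 67/64

67/64


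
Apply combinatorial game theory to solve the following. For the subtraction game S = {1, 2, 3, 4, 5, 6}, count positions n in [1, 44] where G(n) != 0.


Subtraction set S = {1, 2, 3, 4, 5, 6}, so G(n) = n mod 7.
G(n) = 0 when n is a multiple of 7.
Multiples of 7 in [1, 44]: 6
N-positions (nonzero Grundy) = 44 - 6 = 38

38


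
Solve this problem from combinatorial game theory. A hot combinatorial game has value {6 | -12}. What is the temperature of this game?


The game is {6 | -12}, a switch {a | b} with numbers a > b.
Cooling {a | b} by t gives {a - t | b + t}, which stops being hot when a - t = b + t, i.e. at t = (a - b)/2. So the temperature of a switch is (a - b)/2.
Temperature = (Left option - Right option) / 2
= (6 - (-12)) / 2
= 18 / 2
= 9

9


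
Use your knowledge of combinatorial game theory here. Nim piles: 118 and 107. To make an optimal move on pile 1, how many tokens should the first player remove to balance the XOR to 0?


Piles: 118 and 107
Current XOR: 118 XOR 107 = 29 (non-zero, so this is an N-position).
To make the XOR zero, we need to find a move that balances the piles.
For pile 1 (size 118): target = 118 XOR 29 = 107
We reduce pile 1 from 118 to 107.
Tokens removed: 118 - 107 = 11
Verification: 107 XOR 107 = 0

11


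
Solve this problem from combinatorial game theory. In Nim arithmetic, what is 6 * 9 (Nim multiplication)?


Nim multiplication is bilinear over XOR: (u XOR v) * w = (u*w) XOR (v*w).
So we split each operand into its bit components and XOR the pairwise Nim products.
6 = 2 + 4 (as XOR of powers of 2).
9 = 1 + 8 (as XOR of powers of 2).
Using the standard Nim-product table on single bits:
  2*2 = 3,   2*4 = 8,   2*8 = 12,
  4*4 = 6,   4*8 = 11,  8*8 = 13,
and  1*x = x (identity), k*l = l*k (commutative).
Pairwise Nim products:
  2 * 1 = 2
  2 * 8 = 12
  4 * 1 = 4
  4 * 8 = 11
XOR them: 2 XOR 12 XOR 4 XOR 11 = 1.
Result: 6 * 9 = 1 (in Nim).

1


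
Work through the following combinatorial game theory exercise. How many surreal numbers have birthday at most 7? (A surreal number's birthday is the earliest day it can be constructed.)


Day 0: {|} = 0 is born. Count = 1.
Day n: the number of surreal numbers born by day n is 2^(n+1) - 1.
By day 0: 2^1 - 1 = 1
By day 1: 2^2 - 1 = 3
By day 2: 2^3 - 1 = 7
By day 3: 2^4 - 1 = 15
By day 4: 2^5 - 1 = 31
By day 5: 2^6 - 1 = 63
By day 6: 2^7 - 1 = 127
By day 7: 2^8 - 1 = 255
By day 7: 255 surreal numbers.

255


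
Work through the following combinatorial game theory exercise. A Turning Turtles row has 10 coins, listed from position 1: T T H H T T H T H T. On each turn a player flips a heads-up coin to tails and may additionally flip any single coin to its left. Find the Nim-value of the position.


Coins: T T H H T T H T H T
Key fact: a single head at position k behaves exactly like a Nim heap of size k (turning it to T and optionally flipping a coin at j < k corresponds to moving the heap from k to j, or to 0), and heads combine as a disjunctive sum (two heads at the same place would cancel, matching j XOR j = 0). So the Nim-value is the XOR of the 1-indexed positions of the heads.
Face-up positions (1-indexed): [3, 4, 7, 9]
XOR 0 with 3: 0 XOR 3 = 3
XOR 3 with 4: 3 XOR 4 = 7
XOR 7 with 7: 7 XOR 7 = 0
XOR 0 with 9: 0 XOR 9 = 9
Nim-value = 9

9


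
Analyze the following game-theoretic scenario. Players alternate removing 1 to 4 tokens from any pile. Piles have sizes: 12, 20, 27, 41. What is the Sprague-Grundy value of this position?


Subtraction set: {1, 2, 3, 4}
For this subtraction set, G(n) = n mod 5 (period = max + 1 = 5).
Pile 1 (size 12): G(12) = 12 mod 5 = 2
Pile 2 (size 20): G(20) = 20 mod 5 = 0
Pile 3 (size 27): G(27) = 27 mod 5 = 2
Pile 4 (size 41): G(41) = 41 mod 5 = 1
Total Grundy value = XOR of all: 2 XOR 0 XOR 2 XOR 1 = 1

1


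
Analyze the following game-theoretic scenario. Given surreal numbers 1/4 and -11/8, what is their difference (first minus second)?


x = 1/4, y = -11/8
Converting to common denominator: 8
x = 2/8, y = -11/8
x - y = 1/4 - -11/8 = 13/8

13/8


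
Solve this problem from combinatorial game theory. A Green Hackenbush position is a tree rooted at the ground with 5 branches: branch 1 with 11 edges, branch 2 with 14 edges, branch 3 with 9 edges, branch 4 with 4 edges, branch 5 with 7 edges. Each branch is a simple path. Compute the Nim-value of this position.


The tree has 5 branches from the ground vertex.
In Green Hackenbush, the Nim-value of a simple path of length k is k.
Branch 1: length 11, Nim-value = 11
Branch 2: length 14, Nim-value = 14
Branch 3: length 9, Nim-value = 9
Branch 4: length 4, Nim-value = 4
Branch 5: length 7, Nim-value = 7
Total Nim-value = XOR of all branch values:
0 XOR 11 = 11
11 XOR 14 = 5
5 XOR 9 = 12
12 XOR 4 = 8
8 XOR 7 = 15
Nim-value of the tree = 15

15


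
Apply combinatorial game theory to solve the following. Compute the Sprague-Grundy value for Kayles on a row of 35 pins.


Kayles: a move removes 1 or 2 adjacent pins from a contiguous row.
Removing pins from a row of k leaves two independent rows (a, b) with a + b = k - 1 (one pin) or a + b = k - 2 (two pins); an end removal gives a = 0.
By Sprague-Grundy, G(k) = mex{ G(a) XOR G(b) } over all these splits. G(0) = 0.
G(1): splits (0,0):0^0=0 -> mex({0}) = 1
G(2): splits (0,1):0^1=1 (0,0):0^0=0 -> mex({0, 1}) = 2
G(3): splits (0,2):0^2=2 (1,1):1^1=0 (0,1):0^1=1 -> mex({0, 1, 2}) = 3
G(4): splits (0,3):0^3=3 (1,2):1^2=3 (0,2):0^2=2 (1,1):1^1=0 -> mex({0, 2, 3}) = 1
G(5): splits (0,4):0^1=1 (1,3):1^3=2 (2,2):2^2=0 (0,3):0^3=3 (1,2):1^2=3 -> mex({0, 1, 2, 3}) = 4
G(6) = mex({0, 1, 2, 4}) = 3
G(7) = mex({0, 1, 3, 4, 5}) = 2
G(8) = mex({0, 2, 3, 5, 6}) = 1
G(9) = mex({0, 1, 2, 3, 6, 7}) = 4
G(10) = mex({0, 1, 3, 4, 5, 7}) = 2
G(11) = mex({0, 1, 2, 3, 4, 5}) = 6
G(12) = mex({0, 1, 2, 3, 5, 6, 7}) = 4
G(13) = mex({0, 2, 3, 4, 6, 7}) = 1
G(14) = mex({0, 1, 4, 5, 6, 7}) = 2
G(15) = mex({0, 1, 2, 3, 4, 5, 6}) = 7
G(16) = mex({0, 2, 3, 5, 6, 7}) = 1
G(17) = mex({0, 1, 2, 3, 5, 6, 7}) = 4
G(18) = mex({0, 1, 2, 4, 5, 6}) = 3
G(19) = mex({0, 1, 3, 4, 5, 7}) = 2
G(20) = mex({0, 2, 3, 4, 5, 6, 7}) = 1
G(21) = mex({0, 1, 2, 3, 5, 6, 7}) = 4
G(22) = mex({0, 1, 2, 3, 4, 5, 7}) = 6
G(23) = mex({0, 1, 2, 3, 4, 5, 6}) = 7
G(24) = mex({0, 1, 2, 3, 5, 6, 7}) = 4
G(25) = mex({0, 2, 3, 4, 6, 7}) = 1
G(26) = mex({0, 1, 3, 4, 5, 6, 7}) = 2
G(27) = mex({0, 1, 2, 3, 4, 5, 6, 7}) = 8
G(28) = mex({0, 1, 2, 3, 4, 6, 7, 8}) = 5
G(29) = mex({0, 1, 2, 3, 5, 6, 7, 8, 9}) = 4
G(30) = mex({0, 1, 2, 3, 4, 5, 6, 9, 10}) = 7
G(31) = mex({0, 1, 3, 4, 5, 7, 10, 11}) = 2
G(32) = mex({0, 2, 3, 4, 5, 6, 7, 9, 11}) = 1
G(33) = mex({0, 1, 2, 3, 4, 5, 6, 7, 9, 12}) = 8
G(34) = mex({0, 1, 2, 3, 4, 5, 7, 8, 11, 12}) = 6
G(35) = mex({0, 1, 2, 3, 4, 5, 6, 8, 9, 10, 11}) = 7
Therefore G(35) = 7.

7


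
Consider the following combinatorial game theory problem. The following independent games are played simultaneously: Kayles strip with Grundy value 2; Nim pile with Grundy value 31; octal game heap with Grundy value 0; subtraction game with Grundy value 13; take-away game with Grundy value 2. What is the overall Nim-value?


By the Sprague-Grundy theorem, the Grundy value of a sum of games is the XOR of individual Grundy values.
Kayles strip: Grundy value = 2. Running XOR: 0 XOR 2 = 2
Nim pile: Grundy value = 31. Running XOR: 2 XOR 31 = 29
octal game heap: Grundy value = 0. Running XOR: 29 XOR 0 = 29
subtraction game: Grundy value = 13. Running XOR: 29 XOR 13 = 16
take-away game: Grundy value = 2. Running XOR: 16 XOR 2 = 18
The combined Grundy value is 18.

18


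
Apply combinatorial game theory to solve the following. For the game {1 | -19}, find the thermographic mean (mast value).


Game = {1 | -19}, a switch {a | b} with numbers a > b.
Its thermograph has left wall a - t and right wall b + t, which meet at t = (a - b)/2, where both equal (a + b)/2. So the mast (mean value) is at (a + b)/2.
Mean = (1 + (-19))/2 = -18/2 = -9

-9


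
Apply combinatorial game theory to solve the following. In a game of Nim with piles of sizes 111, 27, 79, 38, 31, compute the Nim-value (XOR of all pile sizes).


We need the XOR (exclusive or) of all pile sizes.
After XOR-ing pile 1 (size 111): 0 XOR 111 = 111
After XOR-ing pile 2 (size 27): 111 XOR 27 = 116
After XOR-ing pile 3 (size 79): 116 XOR 79 = 59
After XOR-ing pile 4 (size 38): 59 XOR 38 = 29
After XOR-ing pile 5 (size 31): 29 XOR 31 = 2
The Nim-value of this position is 2.

2


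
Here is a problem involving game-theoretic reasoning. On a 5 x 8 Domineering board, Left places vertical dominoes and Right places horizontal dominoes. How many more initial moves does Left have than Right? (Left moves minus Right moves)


Board is 5 x 8 (rows x cols).
Left (vertical) placements: (rows-1) * cols = 4 * 8 = 32
Right (horizontal) placements: rows * (cols-1) = 5 * 7 = 35
Advantage = Left - Right = 32 - 35 = -3

-3


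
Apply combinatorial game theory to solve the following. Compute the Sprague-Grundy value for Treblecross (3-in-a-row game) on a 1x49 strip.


Treblecross: place X on empty cells; 3-in-a-row wins.
Playing within two cells of an existing X lets the opponent win at once, so sensible play treats the cells i-2..i+2 around each X as dead. The player left with no safe cell loses, so this is a normal-play take-away game on strips of safe cells.
Placing X at cell i (0-indexed) of a strip of k safe cells leaves independent strips of sizes max(0, i-2) and max(0, k-i-3). Hence G(k) = mex{ G(max(0,i-2)) XOR G(max(0,k-i-3)) : 0 <= i < k }, with G(0) = 0.
G(1): splits (0,0):0^0=0 -> mex({0}) = 1
G(2): splits (0,0):0^0=0 -> mex({0}) = 1
G(3): splits (0,0):0^0=0 -> mex({0}) = 1
G(4): splits (0,1):0^1=1 (0,0):0^0=0 -> mex({0, 1}) = 2
G(5): splits (0,2):0^1=1 (0,1):0^1=1 (0,0):0^0=0 -> mex({0, 1}) = 2
G(6) = mex({1}) = 0
G(7) = mex({0, 1, 2}) = 3
G(8) = mex({0, 1, 2}) = 3
G(9) = mex({0, 2}) = 1
G(10) = mex({0, 2, 3}) = 1
G(11) = mex({0, 3}) = 1
G(12) = mex({1, 3}) = 0
G(13) = mex({0, 1, 2, 3}) = 4
G(14) = mex({0, 1, 2}) = 3
G(15) = mex({0, 1, 2}) = 3
G(16) = mex({0, 1, 2, 4}) = 3
G(17) = mex({0, 1, 3, 4}) = 2
G(18) = mex({0, 1, 3, 4}) = 2
G(19) = mex({0, 1, 3, 5}) = 2
G(20) = mex({0, 1, 2, 3, 5}) = 4
G(21) = mex({0, 1, 2, 3, 5}) = 4
G(22) = mex({1, 2, 6}) = 0
G(23) = mex({0, 1, 2, 3, 4, 6}) = 5
G(24) = mex({0, 1, 2, 3, 4}) = 5
G(25) = mex({0, 1, 3, 4, 7}) = 2
G(26) = mex({0, 1, 3, 4, 5, 7}) = 2
G(27) = mex({0, 1, 3, 5}) = 2
G(28) = mex({0, 1, 2, 5}) = 3
G(29) = mex({0, 1, 2, 4, 5, 6}) = 3
G(30) = mex({1, 2, 4, 6}) = 0
G(31) = mex({0, 1, 2, 3, 4, 6}) = 5
G(32) = mex({1, 2, 3, 4, 7}) = 0
G(33) = mex({0, 3, 7}) = 1
G(34) = mex({0, 2, 3, 5, 7}) = 1
G(35) = mex({0, 2, 3, 5, 6}) = 1
G(36) = mex({0, 1, 2, 5, 6}) = 3
G(37) = mex({0, 1, 2, 4, 5, 6}) = 3
G(38) = mex({0, 1, 2, 4}) = 3
G(39) = mex({0, 1, 2, 3, 4, 7}) = 5
G(40) = mex({0, 1, 2, 3, 4, 5, 7}) = 6
G(41) = mex({0, 1, 2, 3, 5, 7}) = 4
G(42) = mex({0, 1, 2, 3, 5, 6, 7}) = 4
G(43) = mex({0, 2, 3, 5, 6}) = 1
G(44) = mex({1, 2, 3, 4, 5, 6}) = 0
G(45) = mex({0, 1, 2, 3, 4, 6, 7}) = 5
G(46) = mex({0, 1, 2, 3, 4, 7}) = 5
G(47) = mex({0, 1, 2, 3, 4, 5, 7}) = 6
G(48) = mex({0, 1, 2, 3, 4, 5, 7}) = 6
G(49) = mex({0, 1, 3, 4, 5, 7}) = 2
Therefore G(49) = 2.

2


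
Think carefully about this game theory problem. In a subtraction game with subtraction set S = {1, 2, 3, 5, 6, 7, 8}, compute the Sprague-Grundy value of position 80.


The subtraction set is S = {1, 2, 3, 5, 6, 7, 8}.
G(k) = mex{ G(k - s) : s in S, s <= k }. We compute iteratively: G(0) = 0.
G(1) = mex({0}) = 1
G(2) = mex({0, 1}) = 2
G(3) = mex({0, 1, 2}) = 3
G(4) = mex({1, 2, 3}) = 0
G(5) = mex({0, 2, 3}) = 1
G(6) = mex({0, 1, 3}) = 2
G(7) = mex({0, 1, 2}) = 3
G(8) = mex({0, 1, 2, 3}) = 4
G(9) = mex({0, 1, 2, 3, 4}) = 5
G(10) = mex({0, 1, 2, 3, 4, 5}) = 6
G(11) = mex({0, 1, 2, 3, 4, 5, 6}) = 7
G(12) = mex({0, 1, 2, 3, 5, 6, 7}) = 4
G(13) = mex({1, 2, 3, 4, 6, 7}) = 0
G(14) = mex({0, 2, 3, 4, 5, 7}) = 1
G(15) = mex({0, 1, 3, 4, 5, 6}) = 2
G(16) = mex({0, 1, 2, 4, 5, 6, 7}) = 3
G(17) = mex({1, 2, 3, 4, 5, 6, 7}) = 0
G(18) = mex({0, 2, 3, 4, 6, 7}) = 1
G(19) = mex({0, 1, 3, 4, 7}) = 2
G(20) = mex({0, 1, 2, 4}) = 3
Observe that G(13)..G(20) = 0, 1, 2, 3, 0, 1, 2, 3 repeats G(0)..G(7) = 0, 1, 2, 3, 0, 1, 2, 3.
For k >= max(S) = 8, G(k) is determined by the previous 8 values G(k-8)..G(k-1); a window of 8 consecutive values has recurred shifted by 13, so by induction G(k + 13) = G(k) for all k >= 0: the sequence is periodic from the start with period 13.
One period: G(0..12) = 0, 1, 2, 3, 0, 1, 2, 3, 4, 5, 6, 7, 4.
80 mod 13 = 2, so G(80) = G(2) = 2.

2


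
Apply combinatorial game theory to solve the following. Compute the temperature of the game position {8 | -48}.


The game is {8 | -48}, a switch {a | b} with numbers a > b.
Cooling {a | b} by t gives {a - t | b + t}, which stops being hot when a - t = b + t, i.e. at t = (a - b)/2. So the temperature of a switch is (a - b)/2.
Temperature = (Left option - Right option) / 2
= (8 - (-48)) / 2
= 56 / 2
= 28

28


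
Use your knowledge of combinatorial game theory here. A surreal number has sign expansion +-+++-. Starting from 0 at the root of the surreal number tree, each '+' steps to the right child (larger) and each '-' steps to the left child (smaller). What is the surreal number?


Sign expansion: +-+++-
Rule: track bounds (lo, hi), initially (-inf, +inf). On '+', the current value becomes lo and we move to the simplest number in (value, hi): value + 1 if hi = +inf, otherwise the midpoint (value + hi)/2. On '-', the current value becomes hi and we move to value - 1 if lo = -inf, otherwise the midpoint (lo + value)/2.
Start at 0.
Step 1: sign = +, move right. Bounds: (0, +inf). Value = 1
Step 2: sign = -, move left. Bounds: (0, 1). Value = 1/2
Step 3: sign = +, move right. Bounds: (1/2, 1). Value = 3/4
Step 4: sign = +, move right. Bounds: (3/4, 1). Value = 7/8
Step 5: sign = +, move right. Bounds: (7/8, 1). Value = 15/16
Step 6: sign = -, move left. Bounds: (7/8, 15/16). Value = 29/32
The surreal number with sign expansion +-+++- is 29/32.

29/32


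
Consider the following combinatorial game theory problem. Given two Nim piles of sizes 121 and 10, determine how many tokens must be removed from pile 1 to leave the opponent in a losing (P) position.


Piles: 121 and 10
Current XOR: 121 XOR 10 = 115 (non-zero, so this is an N-position).
To make the XOR zero, we need to find a move that balances the piles.
For pile 1 (size 121): target = 121 XOR 115 = 10
We reduce pile 1 from 121 to 10.
Tokens removed: 121 - 10 = 111
Verification: 10 XOR 10 = 0

111


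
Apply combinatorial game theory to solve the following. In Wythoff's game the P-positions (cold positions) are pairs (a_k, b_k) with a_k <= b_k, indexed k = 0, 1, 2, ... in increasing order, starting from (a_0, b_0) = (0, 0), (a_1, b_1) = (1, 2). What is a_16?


By Wythoff's theorem, a_k = floor(k * phi) and b_k = floor(k * phi^2) = a_k + k, where phi = (1 + sqrt(5))/2 is the golden ratio.
phi = (1 + sqrt(5))/2 = 1.618034
k = 16
k * phi = 16 * 1.618034 = 25.888544
a_16 = floor(k * phi) = 25

25


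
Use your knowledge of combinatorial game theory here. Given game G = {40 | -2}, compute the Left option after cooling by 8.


Original game: {40 | -2} (a switch {a | b} with a > b).
Cooling by t (for t below the temperature (a - b)/2 = 21) taxes each move by t: {a | b} cooled by t is {a - t | b + t}.
Cooling amount: t = 8
Cooled Left option: 40 - 8 = 32
Cooled Right option: -2 + 8 = 6
Cooled game: {32 | 6}
Left option = 32

32


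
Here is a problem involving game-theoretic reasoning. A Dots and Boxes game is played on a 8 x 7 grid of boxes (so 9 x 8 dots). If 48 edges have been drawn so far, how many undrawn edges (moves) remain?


Grid: 8 x 7 boxes, i.e. 9 rows and 8 columns of dots.
Horizontal edges: (rows + 1) * cols = 9 * 7 = 63
Vertical edges: rows * (cols + 1) = 8 * 8 = 64
Total edges: 63 + 64 = 127
Edges drawn: 48
Remaining: 127 - 48 = 79

79


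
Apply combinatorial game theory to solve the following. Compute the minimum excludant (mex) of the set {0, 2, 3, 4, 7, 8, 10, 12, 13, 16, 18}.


Set = {0, 2, 3, 4, 7, 8, 10, 12, 13, 16, 18}
0 is in the set.
1 is NOT in the set. This is the mex.
mex = 1

1


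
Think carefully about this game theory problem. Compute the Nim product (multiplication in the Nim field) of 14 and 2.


Nim multiplication is bilinear over XOR: (u XOR v) * w = (u*w) XOR (v*w).
So we split each operand into its bit components and XOR the pairwise Nim products.
14 = 2 + 4 + 8 (as XOR of powers of 2).
2 = 2 (as XOR of powers of 2).
Using the standard Nim-product table on single bits:
  2*2 = 3,   2*4 = 8,   2*8 = 12,
  4*4 = 6,   4*8 = 11,  8*8 = 13,
and  1*x = x (identity), k*l = l*k (commutative).
Pairwise Nim products:
  2 * 2 = 3
  4 * 2 = 8
  8 * 2 = 12
XOR them: 3 XOR 8 XOR 12 = 7.
Result: 14 * 2 = 7 (in Nim).

7


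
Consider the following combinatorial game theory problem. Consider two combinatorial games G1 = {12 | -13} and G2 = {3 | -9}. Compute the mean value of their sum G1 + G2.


G1 = {12 | -13}, G2 = {3 | -9}
Each is a switch {a | b} with numbers a > b; its mean value is (a + b)/2, and mean value is additive over game sums: m(G1 + G2) = m(G1) + m(G2).
Mean of G1 = (12 + (-13))/2 = -1/2 = -1/2
Mean of G2 = (3 + (-9))/2 = -6/2 = -3
Mean of G1 + G2 = -1/2 + -3 = -7/2

-7/2


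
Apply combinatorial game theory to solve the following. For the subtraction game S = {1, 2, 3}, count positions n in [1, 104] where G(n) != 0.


Subtraction set S = {1, 2, 3}, so G(n) = n mod 4.
G(n) = 0 when n is a multiple of 4.
Multiples of 4 in [1, 104]: 26
N-positions (nonzero Grundy) = 104 - 26 = 78

78


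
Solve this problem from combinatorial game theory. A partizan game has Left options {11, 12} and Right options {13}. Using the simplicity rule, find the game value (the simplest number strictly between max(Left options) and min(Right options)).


Left options: {11, 12}, max = 12
Right options: {13}, min = 13
All options are numbers and max(Left) < min(Right), so by the simplicity theorem the value is the simplest (earliest-born) number strictly between 12 and 13.
No integer lies strictly between 12 and 13, so the value is the dyadic rational m/2^k in the interval with the smallest k (then m odd); search k = 1, 2, ...:
Denominator 2: 25/2 lies strictly between 12 and 13 -- found.
The simplest number in the interval is 25/2.
Game value = 25/2

25/2


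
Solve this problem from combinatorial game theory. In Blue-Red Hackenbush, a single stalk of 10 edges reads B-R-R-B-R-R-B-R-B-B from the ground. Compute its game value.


Edges (from ground): B-R-R-B-R-R-B-R-B-B
By Berlekamp's sign-expansion rule, a Blue-Red Hackenbush stalk has the value of the surreal number whose sign sequence is the edge sequence with B -> + and R -> -.
Sign sequence: +--+--+-++
Trace the sign expansion in the surreal number tree, starting from 0:
Edge 1: B (sign +) -> bounds (0, +inf), value = 1
Edge 2: R (sign -) -> bounds (0, 1), value = 1/2
Edge 3: R (sign -) -> bounds (0, 1/2), value = 1/4
Edge 4: B (sign +) -> bounds (1/4, 1/2), value = 3/8
Edge 5: R (sign -) -> bounds (1/4, 3/8), value = 5/16
Edge 6: R (sign -) -> bounds (1/4, 5/16), value = 9/32
Edge 7: B (sign +) -> bounds (9/32, 5/16), value = 19/64
Edge 8: R (sign -) -> bounds (9/32, 19/64), value = 37/128
Edge 9: B (sign +) -> bounds (37/128, 19/64), value = 75/256
Edge 10: B (sign +) -> bounds (75/256, 19/64), value = 151/512
Game value = 151/512

151/512


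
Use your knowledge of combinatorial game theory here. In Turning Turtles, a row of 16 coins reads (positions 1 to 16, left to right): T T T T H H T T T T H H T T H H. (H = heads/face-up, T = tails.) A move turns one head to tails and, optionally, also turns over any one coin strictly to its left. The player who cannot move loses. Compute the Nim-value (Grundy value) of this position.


Coins: T T T T H H T T T T H H T T H H
Key fact: a single head at position k behaves exactly like a Nim heap of size k (turning it to T and optionally flipping a coin at j < k corresponds to moving the heap from k to j, or to 0), and heads combine as a disjunctive sum (two heads at the same place would cancel, matching j XOR j = 0). So the Nim-value is the XOR of the 1-indexed positions of the heads.
Face-up positions (1-indexed): [5, 6, 11, 12, 15, 16]
XOR 0 with 5: 0 XOR 5 = 5
XOR 5 with 6: 5 XOR 6 = 3
XOR 3 with 11: 3 XOR 11 = 8
XOR 8 with 12: 8 XOR 12 = 4
XOR 4 with 15: 4 XOR 15 = 11
XOR 11 with 16: 11 XOR 16 = 27
Nim-value = 27

27


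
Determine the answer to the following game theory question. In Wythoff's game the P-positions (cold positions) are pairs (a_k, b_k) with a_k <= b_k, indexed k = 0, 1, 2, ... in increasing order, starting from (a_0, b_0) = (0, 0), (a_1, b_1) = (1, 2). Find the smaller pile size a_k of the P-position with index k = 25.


By Wythoff's theorem, a_k = floor(k * phi) and b_k = floor(k * phi^2) = a_k + k, where phi = (1 + sqrt(5))/2 is the golden ratio.
phi = (1 + sqrt(5))/2 = 1.618034
k = 25
k * phi = 25 * 1.618034 = 40.450850
a_25 = floor(k * phi) = 40

40


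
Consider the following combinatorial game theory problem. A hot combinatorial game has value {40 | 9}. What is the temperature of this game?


The game is {40 | 9}, a switch {a | b} with numbers a > b.
Cooling {a | b} by t gives {a - t | b + t}, which stops being hot when a - t = b + t, i.e. at t = (a - b)/2. So the temperature of a switch is (a - b)/2.
Temperature = (Left option - Right option) / 2
= (40 - (9)) / 2
= 31 / 2
= 31/2

31/2
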